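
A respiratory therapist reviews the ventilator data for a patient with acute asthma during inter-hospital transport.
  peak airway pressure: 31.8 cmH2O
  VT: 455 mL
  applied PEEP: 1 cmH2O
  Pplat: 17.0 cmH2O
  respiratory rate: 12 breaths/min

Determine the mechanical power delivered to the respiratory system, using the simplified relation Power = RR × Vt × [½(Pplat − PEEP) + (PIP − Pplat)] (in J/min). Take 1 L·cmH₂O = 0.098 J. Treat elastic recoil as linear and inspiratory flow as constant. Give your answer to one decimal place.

Per-breath work = Vt × [½(Pplat−PEEP) + (PIP−Pplat)] = 0.455 × [0.5×16.0 + 14.8] = 0.455 × 22.8 = 10.374 L·cmH2O.
Power = 12 × 10.374 = 124.49 L·cmH2O/min.
× 0.098 J/(L·cmH2O) → 12.2 J/min.

12.2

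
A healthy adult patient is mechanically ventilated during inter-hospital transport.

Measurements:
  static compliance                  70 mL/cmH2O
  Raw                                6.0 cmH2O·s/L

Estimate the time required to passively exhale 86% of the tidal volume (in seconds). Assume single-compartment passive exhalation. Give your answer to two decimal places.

0.83

τ = R × C = 6.0 × 70 mL/cmH2O = 6.0 × 0.070 L/cmH2O = 0.42 s.
Exhaled fraction f = 1 − e^(−t/τ) → t = −τ·ln(1 − f) = −0.42·ln(0.14) = 0.8258 s.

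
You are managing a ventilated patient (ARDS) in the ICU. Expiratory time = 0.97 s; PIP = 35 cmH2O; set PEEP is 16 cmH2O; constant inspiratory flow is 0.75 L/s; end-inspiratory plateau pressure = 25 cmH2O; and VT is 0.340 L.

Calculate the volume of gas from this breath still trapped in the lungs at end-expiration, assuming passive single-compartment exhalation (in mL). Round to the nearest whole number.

50

R = (PIP − Pplat)/V̇ = (35 − 25) / 0.75 = 10.0/0.75 = 13.333 cmH2O·s/L.
C = Vt/(Pplat − PEEP) = 340.0 / (25 − 16) = 340.0/9.0 = 37.778 mL/cmH2O.
τ = R × C = 13.333 × 0.03778 L/cmH2O = 0.5037 s.
Fraction remaining = e^(−Te/τ) = e^(−0.97/0.5037) = 0.1458.
Trapped volume = 340.0 × 0.1458 = 49.572 mL.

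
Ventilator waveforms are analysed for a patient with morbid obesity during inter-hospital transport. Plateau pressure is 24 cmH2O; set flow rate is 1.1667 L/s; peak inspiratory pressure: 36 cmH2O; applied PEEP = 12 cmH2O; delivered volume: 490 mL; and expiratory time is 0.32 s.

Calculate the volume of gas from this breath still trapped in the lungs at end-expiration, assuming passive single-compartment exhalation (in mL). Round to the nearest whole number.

229

R = (PIP − Pplat)/V̇ = (36 − 24) / 1.1667 = 12.0/1.1667 = 10.285 cmH2O·s/L.
C = Vt/(Pplat − PEEP) = 490.0 / (24 − 12) = 490.0/12.0 = 40.833 mL/cmH2O.
τ = R × C = 10.285 × 0.04083 L/cmH2O = 0.4199 s.
Fraction remaining = e^(−Te/τ) = e^(−0.32/0.4199) = 0.4667.
Trapped volume = 490.0 × 0.4667 = 228.68 mL.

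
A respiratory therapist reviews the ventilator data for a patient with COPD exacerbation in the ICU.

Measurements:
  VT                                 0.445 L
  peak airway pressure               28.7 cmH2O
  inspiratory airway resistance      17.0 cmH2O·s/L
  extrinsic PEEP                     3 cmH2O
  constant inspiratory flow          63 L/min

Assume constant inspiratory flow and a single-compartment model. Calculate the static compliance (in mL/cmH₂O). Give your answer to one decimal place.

Flow: 63 L/min ÷ 60 = 1.05 L/s.
Equation of motion (constant flow): PIP = Vt/C + R·V̇ + PEEP.
Vt/C = PIP − R·V̇ − PEEP = 28.7 − 17.0×1.05 − 3 = 28.7 − 17.85 − 3 = 7.85 cmH2O.
C = Vt / 7.85 = 445 / 7.85 = 56.688 mL/cmH2O.

56.7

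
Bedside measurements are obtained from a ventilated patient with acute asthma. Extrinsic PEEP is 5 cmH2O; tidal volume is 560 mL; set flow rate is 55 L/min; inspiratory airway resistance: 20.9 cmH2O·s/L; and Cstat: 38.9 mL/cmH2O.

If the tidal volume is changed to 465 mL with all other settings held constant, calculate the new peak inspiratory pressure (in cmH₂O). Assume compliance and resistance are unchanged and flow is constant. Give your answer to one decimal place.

Flow: 55 L/min ÷ 60 = 0.9167 L/s.
PIP = Vt/C + R·V̇ + PEEP (constant-flow equation of motion).
Only the elastic term changes: ΔPIP = ΔVt / C = (465 − 560) / 38.9 = -2.442 cmH2O.
Original PIP = 560/38.9 + 20.9×0.9167 + 5 = 38.555 cmH2O; new PIP = 38.555 + (-2.442) = 36.113 cmH2O.

36.1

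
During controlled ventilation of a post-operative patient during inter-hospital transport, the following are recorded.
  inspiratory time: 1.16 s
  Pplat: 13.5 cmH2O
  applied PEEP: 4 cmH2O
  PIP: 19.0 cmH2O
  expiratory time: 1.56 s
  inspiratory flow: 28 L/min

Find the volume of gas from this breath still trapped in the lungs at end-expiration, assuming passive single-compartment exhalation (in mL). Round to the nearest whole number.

Flow: 28 L/min ÷ 60 = 0.4667 L/s.
Vt = flow × Ti = 0.4667 L/s × 1.16 s × 1000 mL/L = 541.37 mL.
R = (PIP − Pplat)/V̇ = (19.0 − 13.5) / 0.4667 = 5.5/0.4667 = 11.785 cmH2O·s/L.
C = Vt/(Pplat − PEEP) = 541.37 / (13.5 − 4) = 541.37/9.5 = 56.986 mL/cmH2O.
τ = R × C = 11.785 × 0.05699 L/cmH2O = 0.6716 s.
Fraction remaining = e^(−Te/τ) = e^(−1.56/0.6716) = 0.098.
Trapped volume = 541.37 × 0.098 = 53.054 mL.

53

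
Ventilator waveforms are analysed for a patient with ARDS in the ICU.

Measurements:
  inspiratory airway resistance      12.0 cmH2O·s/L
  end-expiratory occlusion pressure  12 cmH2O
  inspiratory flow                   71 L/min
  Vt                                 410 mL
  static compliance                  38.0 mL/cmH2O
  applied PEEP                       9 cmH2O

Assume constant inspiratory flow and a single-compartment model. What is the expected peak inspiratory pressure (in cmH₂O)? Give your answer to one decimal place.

37.0

Flow: 71 L/min ÷ 60 = 1.1833 L/s.
Total PEEP = 12 cmH2O (set 9 + intrinsic 3); this is the baseline alveolar pressure.
Equation of motion (constant flow): PIP = Vt/C + R·V̇ + PEEP.
PIP = 410/38.0 + 12.0×1.1833 + 12 = 10.789 + 14.2 + 12 = 36.989 cmH2O.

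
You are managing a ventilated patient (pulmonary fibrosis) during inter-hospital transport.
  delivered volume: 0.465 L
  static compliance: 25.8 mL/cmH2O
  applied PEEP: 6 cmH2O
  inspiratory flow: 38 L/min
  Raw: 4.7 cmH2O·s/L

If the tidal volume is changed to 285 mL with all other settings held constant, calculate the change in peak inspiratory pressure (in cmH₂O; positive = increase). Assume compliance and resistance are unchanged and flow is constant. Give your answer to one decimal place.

-7.0

PIP = Vt/C + R·V̇ + PEEP (constant-flow equation of motion).
Only the elastic term changes: ΔPIP = ΔVt / C = (285 − 465) / 25.8 = -6.977 cmH2O.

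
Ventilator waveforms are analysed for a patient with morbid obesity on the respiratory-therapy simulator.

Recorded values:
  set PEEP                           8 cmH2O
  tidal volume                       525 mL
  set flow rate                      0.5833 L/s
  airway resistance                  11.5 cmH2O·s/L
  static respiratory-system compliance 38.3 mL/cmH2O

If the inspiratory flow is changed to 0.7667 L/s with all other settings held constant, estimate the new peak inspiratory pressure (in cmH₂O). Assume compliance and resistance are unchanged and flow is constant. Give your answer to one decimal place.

PIP = Vt/C + R·V̇ + PEEP (constant-flow equation of motion).
Only the resistive term changes: ΔPIP = R × ΔV̇ = 11.5 × (0.7667 − 0.5833) = 11.5 × 0.1834 = 2.109 cmH2O.
Original PIP = 525/38.3 + 11.5×0.5833 + 8 = 28.416 cmH2O; new PIP = 28.416 + (2.109) = 30.525 cmH2O.

30.5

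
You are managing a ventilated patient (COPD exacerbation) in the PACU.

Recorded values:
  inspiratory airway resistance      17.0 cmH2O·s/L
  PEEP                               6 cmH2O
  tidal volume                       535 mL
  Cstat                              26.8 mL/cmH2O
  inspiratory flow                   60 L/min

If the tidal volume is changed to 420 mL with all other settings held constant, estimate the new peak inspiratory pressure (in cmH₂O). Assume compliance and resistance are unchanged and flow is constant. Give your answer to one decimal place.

38.7

Flow: 60 L/min ÷ 60 = 1 L/s.
PIP = Vt/C + R·V̇ + PEEP (constant-flow equation of motion).
Only the elastic term changes: ΔPIP = ΔVt / C = (420 − 535) / 26.8 = -4.291 cmH2O.
Original PIP = 535/26.8 + 17.0×1 + 6 = 42.963 cmH2O; new PIP = 42.963 + (-4.291) = 38.672 cmH2O.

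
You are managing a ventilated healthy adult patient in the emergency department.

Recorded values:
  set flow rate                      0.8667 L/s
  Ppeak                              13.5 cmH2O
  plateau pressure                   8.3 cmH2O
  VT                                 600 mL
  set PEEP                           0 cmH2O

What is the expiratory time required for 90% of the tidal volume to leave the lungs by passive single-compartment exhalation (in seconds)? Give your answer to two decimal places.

1.00

R = (PIP − Pplat)/V̇ = (13.5 − 8.3) / 0.8667 = 5.2/0.8667 = 6.0 cmH2O·s/L.
C = Vt/(Pplat − PEEP) = 600.0 / (8.3 − 0) = 600.0/8.3 = 72.289 mL/cmH2O.
τ = R × C = 6.0 × 0.07229 L/cmH2O = 0.4337 s.
t = −τ·ln(1 − 0.90) = −0.4337·ln(0.1) = 0.9986 s.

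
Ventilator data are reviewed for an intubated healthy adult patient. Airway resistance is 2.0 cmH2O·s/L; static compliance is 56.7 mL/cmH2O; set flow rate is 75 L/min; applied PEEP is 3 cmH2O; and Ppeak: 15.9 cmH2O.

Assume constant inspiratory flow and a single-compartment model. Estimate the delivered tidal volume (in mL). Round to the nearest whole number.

590

Flow: 75 L/min ÷ 60 = 1.25 L/s.
Equation of motion (constant flow): PIP = Vt/C + R·V̇ + PEEP.
Vt/C = PIP − R·V̇ − PEEP = 15.9 − 2.5 − 3 = 10.4 cmH2O.
Vt = C × 10.4 = 56.7 × 10.4 = 589.68 mL.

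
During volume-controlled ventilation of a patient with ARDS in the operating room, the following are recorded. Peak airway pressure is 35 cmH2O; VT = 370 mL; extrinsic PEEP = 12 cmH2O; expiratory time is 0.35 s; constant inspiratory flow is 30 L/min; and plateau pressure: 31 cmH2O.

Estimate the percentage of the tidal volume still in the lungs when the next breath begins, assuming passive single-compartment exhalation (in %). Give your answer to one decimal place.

Flow: 30 L/min ÷ 60 = 0.5 L/s.
R = (PIP − Pplat)/V̇ = (35 − 31) / 0.5 = 4.0/0.5 = 8.0 cmH2O·s/L.
C = Vt/(Pplat − PEEP) = 370.0 / (31 − 12) = 370.0/19.0 = 19.474 mL/cmH2O.
τ = R × C = 8.0 × 0.01947 L/cmH2O = 0.1558 s.
Fraction remaining at end-expiration = e^(−Te/τ) = e^(−0.35/0.1558) = 0.1058 → 10.58%.

10.6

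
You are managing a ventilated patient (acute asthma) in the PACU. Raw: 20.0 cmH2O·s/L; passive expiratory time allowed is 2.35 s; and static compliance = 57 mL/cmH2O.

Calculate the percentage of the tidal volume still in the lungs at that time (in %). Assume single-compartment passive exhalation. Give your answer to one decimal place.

τ = R × C = 20.0 × 57 mL/cmH2O = 20.0 × 0.057 L/cmH2O = 1.14 s.
Passive exhalation: V(t)/V₀ = e^(−t/τ) = e^(−2.35/1.14) = 0.1273.
Fraction remaining = 0.1273 → 12.73%.

12.7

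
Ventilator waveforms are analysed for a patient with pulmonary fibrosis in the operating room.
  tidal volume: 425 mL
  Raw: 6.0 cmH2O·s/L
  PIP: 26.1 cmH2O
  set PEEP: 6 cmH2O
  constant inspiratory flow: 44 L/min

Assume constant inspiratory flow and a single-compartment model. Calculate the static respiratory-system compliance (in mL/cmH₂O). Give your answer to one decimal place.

27.1

Flow: 44 L/min ÷ 60 = 0.7333 L/s.
Equation of motion (constant flow): PIP = Vt/C + R·V̇ + PEEP.
Vt/C = PIP − R·V̇ − PEEP = 26.1 − 6.0×0.7333 − 6 = 26.1 − 4.4 − 6 = 15.7 cmH2O.
C = Vt / 15.7 = 425 / 15.7 = 27.07 mL/cmH2O.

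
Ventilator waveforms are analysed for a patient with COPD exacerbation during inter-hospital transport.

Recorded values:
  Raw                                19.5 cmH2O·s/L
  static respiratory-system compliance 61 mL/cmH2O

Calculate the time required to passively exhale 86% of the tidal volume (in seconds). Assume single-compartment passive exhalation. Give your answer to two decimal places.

τ = R × C = 19.5 × 61 mL/cmH2O = 19.5 × 0.061 L/cmH2O = 1.19 s.
Exhaled fraction f = 1 − e^(−t/τ) → t = −τ·ln(1 − f) = −1.19·ln(0.14) = 2.34 s.

2.34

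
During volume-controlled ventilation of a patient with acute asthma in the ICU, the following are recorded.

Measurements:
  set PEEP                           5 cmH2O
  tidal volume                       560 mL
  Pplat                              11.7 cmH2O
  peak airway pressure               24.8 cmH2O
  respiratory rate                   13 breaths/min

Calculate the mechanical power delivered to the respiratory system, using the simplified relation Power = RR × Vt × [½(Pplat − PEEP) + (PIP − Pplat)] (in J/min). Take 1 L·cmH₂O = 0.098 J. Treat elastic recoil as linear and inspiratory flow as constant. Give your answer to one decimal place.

11.7

Per-breath work = Vt × [½(Pplat−PEEP) + (PIP−Pplat)] = 0.560 × [0.5×6.7 + 13.1] = 0.560 × 16.45 = 9.212 L·cmH2O.
Power = 13 × 9.212 = 119.76 L·cmH2O/min.
× 0.098 J/(L·cmH2O) → 11.736 J/min.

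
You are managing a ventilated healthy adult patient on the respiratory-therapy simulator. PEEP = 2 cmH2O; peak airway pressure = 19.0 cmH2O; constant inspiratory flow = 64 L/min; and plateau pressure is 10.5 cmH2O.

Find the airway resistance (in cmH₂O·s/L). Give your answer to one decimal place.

8.0

Flow: 64 L/min ÷ 60 = 1.0667 L/s.
Raw = (PIP − Pplat) / flow = (19.0 − 10.5) / 1.0667 = 8.5 / 1.0667 = 7.969 cmH2O·s/L.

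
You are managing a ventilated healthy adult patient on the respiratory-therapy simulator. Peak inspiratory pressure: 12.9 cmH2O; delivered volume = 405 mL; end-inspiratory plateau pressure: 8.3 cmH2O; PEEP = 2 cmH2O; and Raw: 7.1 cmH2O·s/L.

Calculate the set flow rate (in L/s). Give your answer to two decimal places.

0.65

flow = (PIP − Pplat) / Raw = 4.6 / 7.1 = 0.6479 L/s.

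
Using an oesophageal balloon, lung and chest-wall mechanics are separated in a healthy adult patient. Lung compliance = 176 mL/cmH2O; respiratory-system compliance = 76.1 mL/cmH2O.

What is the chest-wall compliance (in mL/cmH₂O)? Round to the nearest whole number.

134

1/Ccw = 1/Crs − 1/CL.
1/Ccw = 1/76.1 − 1/176 = 0.007459.
Ccw = 134.07 mL/cmH2O.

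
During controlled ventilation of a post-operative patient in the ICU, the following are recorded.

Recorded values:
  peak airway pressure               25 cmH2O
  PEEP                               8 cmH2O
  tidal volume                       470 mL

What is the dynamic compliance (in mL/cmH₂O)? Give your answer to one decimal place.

27.6

Dynamic compliance = Vt / (PIP − PEEP) = 470 / (25 − 8) = 470 / 17.0 = 27.647 mL/cmH2O.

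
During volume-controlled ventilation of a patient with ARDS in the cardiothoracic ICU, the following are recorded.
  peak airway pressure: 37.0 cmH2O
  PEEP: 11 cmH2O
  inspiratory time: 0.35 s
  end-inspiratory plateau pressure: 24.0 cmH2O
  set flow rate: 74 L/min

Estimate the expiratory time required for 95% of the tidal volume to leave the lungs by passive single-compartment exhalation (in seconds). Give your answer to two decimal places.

1.05

Flow: 74 L/min ÷ 60 = 1.2333 L/s.
Vt = flow × Ti = 1.2333 L/s × 0.35 s × 1000 mL/L = 431.66 mL.
R = (PIP − Pplat)/V̇ = (37.0 − 24.0) / 1.2333 = 13.0/1.2333 = 10.541 cmH2O·s/L.
C = Vt/(Pplat − PEEP) = 431.66 / (24.0 − 11) = 431.66/13.0 = 33.205 mL/cmH2O.
τ = R × C = 10.541 × 0.03321 L/cmH2O = 0.3501 s.
t = −τ·ln(1 − 0.95) = −0.3501·ln(0.05) = 1.049 s.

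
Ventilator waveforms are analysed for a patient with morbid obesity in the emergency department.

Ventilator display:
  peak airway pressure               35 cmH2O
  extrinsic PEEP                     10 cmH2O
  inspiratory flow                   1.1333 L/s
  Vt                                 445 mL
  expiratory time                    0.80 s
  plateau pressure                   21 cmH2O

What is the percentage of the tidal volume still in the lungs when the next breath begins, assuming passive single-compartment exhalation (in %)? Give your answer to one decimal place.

R = (PIP − Pplat)/V̇ = (35 − 21) / 1.1333 = 14.0/1.1333 = 12.353 cmH2O·s/L.
C = Vt/(Pplat − PEEP) = 445.0 / (21 − 10) = 445.0/11.0 = 40.455 mL/cmH2O.
τ = R × C = 12.353 × 0.04046 L/cmH2O = 0.4998 s.
Fraction remaining at end-expiration = e^(−Te/τ) = e^(−0.80/0.4998) = 0.2018 → 20.18%.

20.2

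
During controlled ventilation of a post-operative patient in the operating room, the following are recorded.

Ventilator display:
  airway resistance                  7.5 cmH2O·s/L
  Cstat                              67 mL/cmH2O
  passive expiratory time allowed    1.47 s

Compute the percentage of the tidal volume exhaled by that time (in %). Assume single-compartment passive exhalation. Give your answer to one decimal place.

τ = R × C = 7.5 × 67 mL/cmH2O = 7.5 × 0.067 L/cmH2O = 0.5025 s.
Passive exhalation: V(t)/V₀ = e^(−t/τ) = e^(−1.47/0.5025) = 0.05364.
Fraction exhaled = 1 − 0.05364 = 0.9464 → 94.64%.

94.6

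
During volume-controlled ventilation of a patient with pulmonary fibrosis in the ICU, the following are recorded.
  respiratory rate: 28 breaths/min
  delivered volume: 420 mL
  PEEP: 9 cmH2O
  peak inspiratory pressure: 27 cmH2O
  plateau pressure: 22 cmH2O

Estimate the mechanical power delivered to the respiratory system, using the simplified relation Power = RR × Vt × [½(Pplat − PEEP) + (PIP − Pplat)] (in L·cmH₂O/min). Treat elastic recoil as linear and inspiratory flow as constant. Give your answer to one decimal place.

135.2

Per-breath work = Vt × [½(Pplat−PEEP) + (PIP−Pplat)] = 0.420 × [0.5×13.0 + 5.0] = 0.420 × 11.5 = 4.83 L·cmH2O.
Power = 28 × 4.83 = 135.24 L·cmH2O/min.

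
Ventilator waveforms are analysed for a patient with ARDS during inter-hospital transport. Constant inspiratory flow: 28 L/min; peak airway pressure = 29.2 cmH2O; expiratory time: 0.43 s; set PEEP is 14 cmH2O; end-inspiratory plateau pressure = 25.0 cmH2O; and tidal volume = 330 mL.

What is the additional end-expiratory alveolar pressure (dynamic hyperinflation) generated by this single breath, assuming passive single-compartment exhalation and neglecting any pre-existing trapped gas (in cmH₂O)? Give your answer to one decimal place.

2.2

Flow: 28 L/min ÷ 60 = 0.4667 L/s.
R = (PIP − Pplat)/V̇ = (29.2 − 25.0) / 0.4667 = 4.2/0.4667 = 8.999 cmH2O·s/L.
C = Vt/(Pplat − PEEP) = 330.0 / (25.0 − 14) = 330.0/11.0 = 30.0 mL/cmH2O.
τ = R × C = 8.999 × 0.03 L/cmH2O = 0.27 s.
Fraction remaining = e^(−Te/τ) = e^(−0.43/0.27) = 0.2034; trapped volume = 330.0 × 0.2034 = 67.122 mL.
Additional alveolar pressure from trapping ≈ V_trapped / C = 67.122 / 30.0 = 2.237 cmH2O.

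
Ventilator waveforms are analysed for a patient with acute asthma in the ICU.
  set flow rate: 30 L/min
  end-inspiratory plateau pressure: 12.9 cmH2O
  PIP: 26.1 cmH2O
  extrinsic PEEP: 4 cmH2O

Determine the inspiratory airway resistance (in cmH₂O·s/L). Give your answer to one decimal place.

26.4

Flow: 30 L/min ÷ 60 = 0.5 L/s.
Raw = (PIP − Pplat) / flow = (26.1 − 12.9) / 0.5 = 13.2 / 0.5 = 26.4 cmH2O·s/L.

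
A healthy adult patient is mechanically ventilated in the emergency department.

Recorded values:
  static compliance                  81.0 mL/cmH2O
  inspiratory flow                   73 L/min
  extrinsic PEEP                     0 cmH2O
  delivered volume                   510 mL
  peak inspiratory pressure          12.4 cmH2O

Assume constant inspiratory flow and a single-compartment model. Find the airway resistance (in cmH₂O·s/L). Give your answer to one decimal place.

Flow: 73 L/min ÷ 60 = 1.2167 L/s.
Equation of motion (constant flow): PIP = Vt/C + R·V̇ + PEEP.
R·V̇ = PIP − Vt/C − PEEP = 12.4 − 510/81.0 − 0 = 12.4 − 6.296 − 0 = 6.104 cmH2O.
R = 6.104 / 1.2167 = 5.017 cmH2O·s/L.

5.0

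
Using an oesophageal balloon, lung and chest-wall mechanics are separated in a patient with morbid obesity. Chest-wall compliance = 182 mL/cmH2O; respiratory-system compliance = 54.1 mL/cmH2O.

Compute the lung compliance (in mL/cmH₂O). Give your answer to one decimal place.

77.0

1/CL = 1/Crs − 1/Ccw.
1/CL = 1/54.1 − 1/182 = 0.01299.
CL = 76.982 mL/cmH2O.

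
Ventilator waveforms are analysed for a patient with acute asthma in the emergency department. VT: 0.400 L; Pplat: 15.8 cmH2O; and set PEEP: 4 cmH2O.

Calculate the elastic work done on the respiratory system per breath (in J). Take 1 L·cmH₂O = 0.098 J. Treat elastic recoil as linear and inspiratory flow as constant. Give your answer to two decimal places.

Elastic work ≈ ½ × (Pplat − PEEP) × Vt = 0.5 × (15.8 − 4) × 0.400 L = 0.5 × 11.8 × 0.400 = 2.36 L·cmH2O.
× 0.098 J/(L·cmH2O) → 0.2313 J.

0.23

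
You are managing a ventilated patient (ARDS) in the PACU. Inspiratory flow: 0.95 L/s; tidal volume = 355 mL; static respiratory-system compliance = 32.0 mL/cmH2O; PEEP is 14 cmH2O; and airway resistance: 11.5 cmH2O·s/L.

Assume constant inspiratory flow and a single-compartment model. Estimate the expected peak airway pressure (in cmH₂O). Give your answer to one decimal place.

Equation of motion (constant flow): PIP = Vt/C + R·V̇ + PEEP.
PIP = 355/32.0 + 11.5×0.95 + 14 = 11.094 + 10.925 + 14 = 36.019 cmH2O.

36.0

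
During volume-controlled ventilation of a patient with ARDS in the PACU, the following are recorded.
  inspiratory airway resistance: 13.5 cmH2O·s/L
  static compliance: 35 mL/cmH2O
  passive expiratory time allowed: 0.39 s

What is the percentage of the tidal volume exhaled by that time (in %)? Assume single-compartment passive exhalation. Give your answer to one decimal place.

τ = R × C = 13.5 × 35 mL/cmH2O = 13.5 × 0.035 L/cmH2O = 0.4725 s.
Passive exhalation: V(t)/V₀ = e^(−t/τ) = e^(−0.39/0.4725) = 0.4381.
Fraction exhaled = 1 − 0.4381 = 0.5619 → 56.19%.

56.2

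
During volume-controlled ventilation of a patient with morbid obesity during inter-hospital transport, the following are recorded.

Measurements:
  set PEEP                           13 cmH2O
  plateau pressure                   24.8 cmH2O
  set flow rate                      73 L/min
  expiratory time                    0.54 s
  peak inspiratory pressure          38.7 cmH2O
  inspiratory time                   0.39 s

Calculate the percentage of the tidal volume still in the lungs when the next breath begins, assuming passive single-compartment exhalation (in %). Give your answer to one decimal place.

30.9

Flow: 73 L/min ÷ 60 = 1.2167 L/s.
Vt = flow × Ti = 1.2167 L/s × 0.39 s × 1000 mL/L = 474.51 mL.
R = (PIP − Pplat)/V̇ = (38.7 − 24.8) / 1.2167 = 13.9/1.2167 = 11.424 cmH2O·s/L.
C = Vt/(Pplat − PEEP) = 474.51 / (24.8 − 13) = 474.51/11.8 = 40.213 mL/cmH2O.
τ = R × C = 11.424 × 0.04021 L/cmH2O = 0.4594 s.
Fraction remaining at end-expiration = e^(−Te/τ) = e^(−0.54/0.4594) = 0.3087 → 30.87%.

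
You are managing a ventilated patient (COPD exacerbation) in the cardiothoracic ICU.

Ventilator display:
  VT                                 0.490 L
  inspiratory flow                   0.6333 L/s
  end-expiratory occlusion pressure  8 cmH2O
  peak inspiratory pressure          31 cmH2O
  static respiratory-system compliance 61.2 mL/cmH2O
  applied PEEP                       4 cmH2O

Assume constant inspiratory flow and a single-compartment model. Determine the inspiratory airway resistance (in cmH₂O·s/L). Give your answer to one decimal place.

Total PEEP = 8 cmH2O (set 4 + intrinsic 4); this is the baseline alveolar pressure.
Equation of motion (constant flow): PIP = Vt/C + R·V̇ + PEEP.
R·V̇ = PIP − Vt/C − PEEP = 31 − 490/61.2 − 8 = 31 − 8.007 − 8 = 14.993 cmH2O.
R = 14.993 / 0.6333 = 23.674 cmH2O·s/L.

23.7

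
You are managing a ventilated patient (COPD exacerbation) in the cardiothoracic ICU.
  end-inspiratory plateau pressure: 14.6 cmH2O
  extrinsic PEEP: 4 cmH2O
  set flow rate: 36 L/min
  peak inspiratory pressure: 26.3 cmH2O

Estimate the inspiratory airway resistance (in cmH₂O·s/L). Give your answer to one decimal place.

Flow: 36 L/min ÷ 60 = 0.6 L/s.
Raw = (PIP − Pplat) / flow = (26.3 − 14.6) / 0.6 = 11.7 / 0.6 = 19.5 cmH2O·s/L.

19.5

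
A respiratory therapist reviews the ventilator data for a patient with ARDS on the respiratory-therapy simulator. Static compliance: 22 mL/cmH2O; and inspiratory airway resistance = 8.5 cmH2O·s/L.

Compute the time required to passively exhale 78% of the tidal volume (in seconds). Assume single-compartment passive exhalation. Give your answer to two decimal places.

0.28

τ = R × C = 8.5 × 22 mL/cmH2O = 8.5 × 0.022 L/cmH2O = 0.187 s.
Exhaled fraction f = 1 − e^(−t/τ) → t = −τ·ln(1 − f) = −0.187·ln(0.22) = 0.2831 s.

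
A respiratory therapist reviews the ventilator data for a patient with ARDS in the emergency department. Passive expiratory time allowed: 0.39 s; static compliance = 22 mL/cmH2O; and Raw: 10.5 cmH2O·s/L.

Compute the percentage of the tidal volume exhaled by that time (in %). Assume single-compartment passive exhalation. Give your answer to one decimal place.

81.5

τ = R × C = 10.5 × 22 mL/cmH2O = 10.5 × 0.022 L/cmH2O = 0.231 s.
Passive exhalation: V(t)/V₀ = e^(−t/τ) = e^(−0.39/0.231) = 0.1848.
Fraction exhaled = 1 − 0.1848 = 0.8152 → 81.52%.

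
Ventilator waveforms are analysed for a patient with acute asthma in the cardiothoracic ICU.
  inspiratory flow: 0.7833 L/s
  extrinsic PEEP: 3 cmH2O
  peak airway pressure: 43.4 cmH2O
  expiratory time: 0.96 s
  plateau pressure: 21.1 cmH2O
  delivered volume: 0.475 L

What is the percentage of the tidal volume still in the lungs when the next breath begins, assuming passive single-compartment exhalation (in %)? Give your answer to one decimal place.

R = (PIP − Pplat)/V̇ = (43.4 − 21.1) / 0.7833 = 22.3/0.7833 = 28.469 cmH2O·s/L.
C = Vt/(Pplat − PEEP) = 475.0 / (21.1 − 3) = 475.0/18.1 = 26.243 mL/cmH2O.
τ = R × C = 28.469 × 0.02624 L/cmH2O = 0.747 s.
Fraction remaining at end-expiration = e^(−Te/τ) = e^(−0.96/0.747) = 0.2766 → 27.66%.

27.7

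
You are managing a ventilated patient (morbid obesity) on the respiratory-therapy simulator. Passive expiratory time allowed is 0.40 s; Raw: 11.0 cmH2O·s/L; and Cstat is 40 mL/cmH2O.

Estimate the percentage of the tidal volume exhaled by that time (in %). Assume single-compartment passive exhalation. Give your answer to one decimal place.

τ = R × C = 11.0 × 40 mL/cmH2O = 11.0 × 0.040 L/cmH2O = 0.44 s.
Passive exhalation: V(t)/V₀ = e^(−t/τ) = e^(−0.40/0.44) = 0.4029.
Fraction exhaled = 1 − 0.4029 = 0.5971 → 59.71%.

59.7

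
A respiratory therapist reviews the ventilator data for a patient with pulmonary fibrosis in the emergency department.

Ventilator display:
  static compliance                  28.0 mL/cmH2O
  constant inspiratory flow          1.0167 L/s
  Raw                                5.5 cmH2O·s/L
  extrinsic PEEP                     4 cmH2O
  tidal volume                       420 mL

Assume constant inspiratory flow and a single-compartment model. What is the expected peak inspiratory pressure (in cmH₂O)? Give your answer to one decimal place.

Equation of motion (constant flow): PIP = Vt/C + R·V̇ + PEEP.
PIP = 420/28.0 + 5.5×1.0167 + 4 = 15.0 + 5.592 + 4 = 24.592 cmH2O.

24.6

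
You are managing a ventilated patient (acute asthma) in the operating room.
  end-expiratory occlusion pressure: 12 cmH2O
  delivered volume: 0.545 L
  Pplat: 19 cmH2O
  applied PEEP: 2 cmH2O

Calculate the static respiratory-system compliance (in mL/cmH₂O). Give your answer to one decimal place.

77.9

End-expiratory occlusion gives total PEEP = 12 cmH2O (intrinsic PEEP = 12 − 2 = 10). Use total PEEP for the elastic gradient.
Cstat = Vt / (Pplat − PEEPtotal) = 545 / (19 − 12) = 545 / 7.0 = 77.857 mL/cmH2O.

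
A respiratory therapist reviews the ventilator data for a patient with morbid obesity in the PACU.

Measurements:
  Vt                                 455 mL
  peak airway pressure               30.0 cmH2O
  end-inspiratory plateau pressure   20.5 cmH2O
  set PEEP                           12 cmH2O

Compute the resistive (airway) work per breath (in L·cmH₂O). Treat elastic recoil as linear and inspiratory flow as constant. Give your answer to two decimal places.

With constant inspiratory flow the resistive pressure is constant at PIP − Pplat = 30.0 − 20.5 = 9.5 cmH2O, so resistive work = 9.5 × 0.455 = 4.323 L·cmH2O.

4.32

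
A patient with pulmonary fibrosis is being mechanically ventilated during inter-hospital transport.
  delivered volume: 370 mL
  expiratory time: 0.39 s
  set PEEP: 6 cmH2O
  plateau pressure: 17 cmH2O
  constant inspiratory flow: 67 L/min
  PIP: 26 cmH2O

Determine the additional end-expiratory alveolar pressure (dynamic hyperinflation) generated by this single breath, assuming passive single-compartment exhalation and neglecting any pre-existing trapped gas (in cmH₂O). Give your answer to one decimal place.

Flow: 67 L/min ÷ 60 = 1.1167 L/s.
R = (PIP − Pplat)/V̇ = (26 − 17) / 1.1167 = 9.0/1.1167 = 8.059 cmH2O·s/L.
C = Vt/(Pplat − PEEP) = 370.0 / (17 − 6) = 370.0/11.0 = 33.636 mL/cmH2O.
τ = R × C = 8.059 × 0.03364 L/cmH2O = 0.2711 s.
Fraction remaining = e^(−Te/τ) = e^(−0.39/0.2711) = 0.2373; trapped volume = 370.0 × 0.2373 = 87.801 mL.
Additional alveolar pressure from trapping ≈ V_trapped / C = 87.801 / 33.636 = 2.61 cmH2O.

2.6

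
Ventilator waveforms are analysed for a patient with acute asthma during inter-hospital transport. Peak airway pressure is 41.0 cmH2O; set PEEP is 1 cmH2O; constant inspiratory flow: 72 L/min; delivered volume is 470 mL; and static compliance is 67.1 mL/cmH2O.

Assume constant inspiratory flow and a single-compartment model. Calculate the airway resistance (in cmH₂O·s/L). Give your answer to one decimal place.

27.5

Flow: 72 L/min ÷ 60 = 1.2 L/s.
Equation of motion (constant flow): PIP = Vt/C + R·V̇ + PEEP.
R·V̇ = PIP − Vt/C − PEEP = 41.0 − 470/67.1 − 1 = 41.0 − 7.004 − 1 = 32.996 cmH2O.
R = 32.996 / 1.2 = 27.497 cmH2O·s/L.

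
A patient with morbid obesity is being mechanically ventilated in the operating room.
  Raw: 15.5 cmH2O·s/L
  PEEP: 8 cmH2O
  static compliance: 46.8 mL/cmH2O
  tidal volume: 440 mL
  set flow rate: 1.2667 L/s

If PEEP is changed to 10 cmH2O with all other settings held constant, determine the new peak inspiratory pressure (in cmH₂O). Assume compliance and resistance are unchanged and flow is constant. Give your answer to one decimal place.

PIP = Vt/C + R·V̇ + PEEP (constant-flow equation of motion).
Only the baseline term changes: ΔPIP = ΔPEEP = 10 − 8 = 2.0 cmH2O.
Original PIP = 440/46.8 + 15.5×1.2667 + 8 = 37.036 cmH2O; new PIP = 37.036 + (2.0) = 39.036 cmH2O.

39.0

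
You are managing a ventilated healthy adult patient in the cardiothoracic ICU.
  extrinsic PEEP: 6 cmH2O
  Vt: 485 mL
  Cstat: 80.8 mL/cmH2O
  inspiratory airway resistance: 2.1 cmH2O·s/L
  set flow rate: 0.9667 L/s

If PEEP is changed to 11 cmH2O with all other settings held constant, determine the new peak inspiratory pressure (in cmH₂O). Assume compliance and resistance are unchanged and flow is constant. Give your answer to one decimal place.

19.0

PIP = Vt/C + R·V̇ + PEEP (constant-flow equation of motion).
Only the baseline term changes: ΔPIP = ΔPEEP = 11 − 6 = 5.0 cmH2O.
Original PIP = 485/80.8 + 2.1×0.9667 + 6 = 14.033 cmH2O; new PIP = 14.033 + (5.0) = 19.033 cmH2O.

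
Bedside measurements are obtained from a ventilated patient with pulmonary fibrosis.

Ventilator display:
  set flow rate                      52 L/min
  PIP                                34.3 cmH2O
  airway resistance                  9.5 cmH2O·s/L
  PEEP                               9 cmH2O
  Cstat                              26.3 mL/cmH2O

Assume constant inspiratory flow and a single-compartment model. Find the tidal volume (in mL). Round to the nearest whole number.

449

Flow: 52 L/min ÷ 60 = 0.8667 L/s.
Equation of motion (constant flow): PIP = Vt/C + R·V̇ + PEEP.
Vt/C = PIP − R·V̇ − PEEP = 34.3 − 8.234 − 9 = 17.066 cmH2O.
Vt = C × 17.066 = 26.3 × 17.066 = 448.84 mL.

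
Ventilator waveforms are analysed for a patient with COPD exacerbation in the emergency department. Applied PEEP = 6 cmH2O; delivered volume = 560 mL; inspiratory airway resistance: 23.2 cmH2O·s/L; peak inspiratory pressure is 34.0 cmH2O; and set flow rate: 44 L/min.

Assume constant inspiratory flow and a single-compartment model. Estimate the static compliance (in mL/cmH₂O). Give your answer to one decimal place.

51.0

Flow: 44 L/min ÷ 60 = 0.7333 L/s.
Equation of motion (constant flow): PIP = Vt/C + R·V̇ + PEEP.
Vt/C = PIP − R·V̇ − PEEP = 34.0 − 23.2×0.7333 − 6 = 34.0 − 17.013 − 6 = 10.987 cmH2O.
C = Vt / 10.987 = 560 / 10.987 = 50.969 mL/cmH2O.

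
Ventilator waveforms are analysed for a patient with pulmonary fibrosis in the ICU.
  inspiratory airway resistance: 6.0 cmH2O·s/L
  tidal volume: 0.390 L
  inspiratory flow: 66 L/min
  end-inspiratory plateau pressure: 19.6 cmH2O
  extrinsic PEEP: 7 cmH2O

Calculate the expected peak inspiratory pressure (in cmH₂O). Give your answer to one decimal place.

Flow: 66 L/min ÷ 60 = 1.1 L/s.
PIP = Pplat + Raw × flow = 19.6 + 6.0 × 1.1 = 19.6 + 6.6 = 26.2 cmH2O.

26.2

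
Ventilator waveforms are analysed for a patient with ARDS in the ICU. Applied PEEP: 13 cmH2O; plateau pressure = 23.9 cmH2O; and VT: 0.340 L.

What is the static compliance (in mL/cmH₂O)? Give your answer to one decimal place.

Cstat = Vt / (Pplat − PEEP) = 340 / (23.9 − 13) = 340 / 10.9 = 31.193 mL/cmH2O.

31.2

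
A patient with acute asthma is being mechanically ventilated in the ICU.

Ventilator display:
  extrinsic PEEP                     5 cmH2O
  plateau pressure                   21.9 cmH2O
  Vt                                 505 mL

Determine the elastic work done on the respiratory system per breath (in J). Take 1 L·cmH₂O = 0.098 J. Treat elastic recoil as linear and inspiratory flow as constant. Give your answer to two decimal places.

0.42

Elastic work ≈ ½ × (Pplat − PEEP) × Vt = 0.5 × (21.9 − 5) × 0.505 L = 0.5 × 16.9 × 0.505 = 4.267 L·cmH2O.
× 0.098 J/(L·cmH2O) → 0.4182 J.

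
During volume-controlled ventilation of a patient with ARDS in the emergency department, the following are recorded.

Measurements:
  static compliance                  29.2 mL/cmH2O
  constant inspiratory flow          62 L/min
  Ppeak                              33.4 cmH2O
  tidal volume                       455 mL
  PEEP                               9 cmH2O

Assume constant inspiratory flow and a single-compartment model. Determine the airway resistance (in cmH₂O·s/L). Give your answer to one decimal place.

8.5

Flow: 62 L/min ÷ 60 = 1.0333 L/s.
Equation of motion (constant flow): PIP = Vt/C + R·V̇ + PEEP.
R·V̇ = PIP − Vt/C − PEEP = 33.4 − 455/29.2 − 9 = 33.4 − 15.582 − 9 = 8.818 cmH2O.
R = 8.818 / 1.0333 = 8.534 cmH2O·s/L.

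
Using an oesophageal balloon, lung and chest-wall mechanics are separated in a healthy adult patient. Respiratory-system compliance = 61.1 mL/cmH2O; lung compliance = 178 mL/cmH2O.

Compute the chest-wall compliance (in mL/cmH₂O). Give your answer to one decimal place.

1/Ccw = 1/Crs − 1/CL.
1/Ccw = 1/61.1 − 1/178 = 0.01075.
Ccw = 93.023 mL/cmH2O.

93.0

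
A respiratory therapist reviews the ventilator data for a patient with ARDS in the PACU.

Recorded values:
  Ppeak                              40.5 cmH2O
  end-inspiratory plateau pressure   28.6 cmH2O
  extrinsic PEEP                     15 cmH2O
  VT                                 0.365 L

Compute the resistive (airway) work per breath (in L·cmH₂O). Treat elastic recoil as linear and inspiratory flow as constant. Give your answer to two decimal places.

4.34

With constant inspiratory flow the resistive pressure is constant at PIP − Pplat = 40.5 − 28.6 = 11.9 cmH2O, so resistive work = 11.9 × 0.365 = 4.344 L·cmH2O.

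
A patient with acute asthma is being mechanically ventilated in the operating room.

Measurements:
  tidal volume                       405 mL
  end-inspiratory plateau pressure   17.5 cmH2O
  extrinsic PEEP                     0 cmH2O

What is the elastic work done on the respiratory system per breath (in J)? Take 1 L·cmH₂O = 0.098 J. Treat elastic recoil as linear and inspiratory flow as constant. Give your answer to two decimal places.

Elastic work ≈ ½ × (Pplat − PEEP) × Vt = 0.5 × (17.5 − 0) × 0.405 L = 0.5 × 17.5 × 0.405 = 3.544 L·cmH2O.
× 0.098 J/(L·cmH2O) → 0.3473 J.

0.35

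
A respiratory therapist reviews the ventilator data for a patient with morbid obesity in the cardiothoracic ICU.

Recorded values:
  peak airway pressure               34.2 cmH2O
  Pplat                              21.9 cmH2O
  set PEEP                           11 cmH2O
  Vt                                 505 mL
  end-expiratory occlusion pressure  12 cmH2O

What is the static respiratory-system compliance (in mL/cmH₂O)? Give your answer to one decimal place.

51.0

End-expiratory occlusion gives total PEEP = 12 cmH2O (intrinsic PEEP = 12 − 11 = 1). Use total PEEP for the elastic gradient.
Cstat = Vt / (Pplat − PEEPtotal) = 505 / (21.9 − 12) = 505 / 9.9 = 51.01 mL/cmH2O.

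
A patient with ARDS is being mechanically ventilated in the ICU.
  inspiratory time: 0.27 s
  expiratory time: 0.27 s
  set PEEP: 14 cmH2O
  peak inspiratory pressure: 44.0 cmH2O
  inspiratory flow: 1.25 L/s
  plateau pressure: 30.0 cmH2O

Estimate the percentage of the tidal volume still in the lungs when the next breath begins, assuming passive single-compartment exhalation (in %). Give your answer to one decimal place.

31.9

Vt = flow × Ti = 1.25 L/s × 0.27 s × 1000 mL/L = 337.5 mL.
R = (PIP − Pplat)/V̇ = (44.0 − 30.0) / 1.25 = 14.0/1.25 = 11.2 cmH2O·s/L.
C = Vt/(Pplat − PEEP) = 337.5 / (30.0 − 14) = 337.5/16.0 = 21.094 mL/cmH2O.
τ = R × C = 11.2 × 0.02109 L/cmH2O = 0.2362 s.
Fraction remaining at end-expiration = e^(−Te/τ) = e^(−0.27/0.2362) = 0.3188 → 31.88%.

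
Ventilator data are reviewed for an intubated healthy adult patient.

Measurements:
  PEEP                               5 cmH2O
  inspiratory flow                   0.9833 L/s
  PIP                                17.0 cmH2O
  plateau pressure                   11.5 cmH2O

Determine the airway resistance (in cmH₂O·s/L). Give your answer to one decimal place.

5.6

Raw = (PIP − Pplat) / flow = (17.0 − 11.5) / 0.9833 = 5.5 / 0.9833 = 5.593 cmH2O·s/L.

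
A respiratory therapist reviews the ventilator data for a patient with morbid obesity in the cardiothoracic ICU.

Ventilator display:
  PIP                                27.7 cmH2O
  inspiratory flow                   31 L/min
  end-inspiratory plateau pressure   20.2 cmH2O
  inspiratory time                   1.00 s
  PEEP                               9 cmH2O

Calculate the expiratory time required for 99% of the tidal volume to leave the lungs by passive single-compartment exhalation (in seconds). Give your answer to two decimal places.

3.08

Flow: 31 L/min ÷ 60 = 0.5167 L/s.
Vt = flow × Ti = 0.5167 L/s × 1.00 s × 1000 mL/L = 516.7 mL.
R = (PIP − Pplat)/V̇ = (27.7 − 20.2) / 0.5167 = 7.5/0.5167 = 14.515 cmH2O·s/L.
C = Vt/(Pplat − PEEP) = 516.7 / (20.2 − 9) = 516.7/11.2 = 46.134 mL/cmH2O.
τ = R × C = 14.515 × 0.04613 L/cmH2O = 0.6696 s.
t = −τ·ln(1 − 0.99) = −0.6696·ln(0.01) = 3.084 s.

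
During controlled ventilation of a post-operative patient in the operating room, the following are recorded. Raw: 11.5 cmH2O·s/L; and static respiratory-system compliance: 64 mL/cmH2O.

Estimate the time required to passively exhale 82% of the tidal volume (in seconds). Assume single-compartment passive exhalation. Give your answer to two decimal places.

1.26

τ = R × C = 11.5 × 64 mL/cmH2O = 11.5 × 0.064 L/cmH2O = 0.736 s.
Exhaled fraction f = 1 − e^(−t/τ) → t = −τ·ln(1 − f) = −0.736·ln(0.18) = 1.262 s.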